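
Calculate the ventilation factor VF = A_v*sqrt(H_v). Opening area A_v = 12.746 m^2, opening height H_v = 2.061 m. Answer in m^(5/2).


sqrt(H_v) = 1.4356
VF = 12.746 * 1.4356 = 18.298 m^(5/2)

18.298 m^(5/2)


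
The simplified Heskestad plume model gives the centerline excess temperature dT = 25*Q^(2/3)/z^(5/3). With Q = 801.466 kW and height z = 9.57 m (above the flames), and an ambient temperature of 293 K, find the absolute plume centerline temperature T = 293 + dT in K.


Q^(2/3) = 86.283
z^(5/3) = 43.137
dT = 25 * 86.283 / 43.137 = 50.005 K
T = 293 + 50.005 = 343.00 K

343.00 K


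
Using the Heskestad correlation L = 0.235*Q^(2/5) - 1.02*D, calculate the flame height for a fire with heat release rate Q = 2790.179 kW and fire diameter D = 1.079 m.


Q^(2/5) = 23.892
0.235 * Q^(2/5) = 5.6146
1.02 * D = 1.1006
L = 4.5140 m

4.5140 m


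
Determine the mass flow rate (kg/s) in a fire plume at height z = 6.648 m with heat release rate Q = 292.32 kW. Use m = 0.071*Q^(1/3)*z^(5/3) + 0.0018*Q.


Q^(1/3) = 6.6367
z^(5/3) = 23.505
First term = 0.071 * 6.6367 * 23.505 = 11.075
Second term = 0.0018 * 292.32 = 0.52618
m = 11.602 kg/s

11.602 kg/s


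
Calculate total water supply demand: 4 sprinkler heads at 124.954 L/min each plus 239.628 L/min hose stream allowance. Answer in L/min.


Sprinkler demand = 4 * 124.954 = 499.816 L/min
Total = 499.816 + 239.628 = 739.444 L/min

739.444 L/min


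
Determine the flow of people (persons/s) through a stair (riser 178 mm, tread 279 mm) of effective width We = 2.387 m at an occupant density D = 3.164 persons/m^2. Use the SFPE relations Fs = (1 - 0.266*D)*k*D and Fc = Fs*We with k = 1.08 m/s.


1 - 0.266*D = 1 - 0.266*3.164 = 0.15838
Fs = 0.15838 * 1.08 * 3.164 = 0.54119 persons/(s*m)
Fc = 0.54119 * 2.387 = 1.2918 persons/s

1.2918 persons/s


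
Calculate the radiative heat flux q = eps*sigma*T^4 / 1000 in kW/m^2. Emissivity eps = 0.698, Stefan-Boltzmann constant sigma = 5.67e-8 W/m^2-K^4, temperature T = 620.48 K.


T^4 = 1.4822e+11
q = 0.698 * 5.67e-8 * 1.4822e+11 / 1000 = 5.8661 kW/m^2

5.8661 kW/m^2


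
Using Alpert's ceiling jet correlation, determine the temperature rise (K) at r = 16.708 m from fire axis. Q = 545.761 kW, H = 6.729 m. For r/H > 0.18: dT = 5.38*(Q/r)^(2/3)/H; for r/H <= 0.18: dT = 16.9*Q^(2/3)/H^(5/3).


r/H = 16.708 / 6.729 = 2.4830
r/H > 0.18, so dT = 5.38*(Q/r)^(2/3)/H
Q/r = 32.665
(Q/r)^(2/3) = 10.218
dT = 5.38 * 10.218 / 6.729 = 8.1699 K

8.1699 K


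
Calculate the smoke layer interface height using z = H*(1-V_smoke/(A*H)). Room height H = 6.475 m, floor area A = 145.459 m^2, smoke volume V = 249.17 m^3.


V/(A*H) = 0.26455
1 - 0.26455 = 0.73545
z = 6.475 * 0.73545 = 4.7620 m

4.7620 m


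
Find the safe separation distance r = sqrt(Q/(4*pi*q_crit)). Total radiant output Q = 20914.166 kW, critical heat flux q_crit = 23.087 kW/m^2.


4*pi*q_crit = 290.12
Q/(4*pi*q_crit) = 72.088
r = sqrt(72.088) = 8.4905 m

8.4905 m


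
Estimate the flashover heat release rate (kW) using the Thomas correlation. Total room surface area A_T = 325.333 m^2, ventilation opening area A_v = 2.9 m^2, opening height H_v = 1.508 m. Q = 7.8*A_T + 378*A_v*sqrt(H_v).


7.8*A_T = 2537.6
sqrt(H_v) = 1.2280
378*A_v*sqrt(H_v) = 1346.1
Q = 2537.6 + 1346.1 = 3883.7 kW

3883.7 kW


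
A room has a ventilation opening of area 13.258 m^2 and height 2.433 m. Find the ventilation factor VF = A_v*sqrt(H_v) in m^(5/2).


sqrt(H_v) = 1.5598
VF = 13.258 * 1.5598 = 20.680 m^(5/2)

20.680 m^(5/2)


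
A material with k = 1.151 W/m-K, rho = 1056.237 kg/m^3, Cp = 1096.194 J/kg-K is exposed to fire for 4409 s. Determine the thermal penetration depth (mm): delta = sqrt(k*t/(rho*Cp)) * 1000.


alpha = 1.151 / (1056.237 * 1096.194) = 9.9409e-07 m^2/s
alpha * t = 0.0043830
delta = sqrt(0.0043830) * 1000 = 66.204 mm

66.204 mm


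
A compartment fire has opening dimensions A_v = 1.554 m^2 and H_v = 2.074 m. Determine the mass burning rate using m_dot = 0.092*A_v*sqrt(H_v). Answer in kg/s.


sqrt(H_v) = 1.4401
m_dot = 0.092 * 1.554 * 1.4401 = 0.20589 kg/s

0.20589 kg/s


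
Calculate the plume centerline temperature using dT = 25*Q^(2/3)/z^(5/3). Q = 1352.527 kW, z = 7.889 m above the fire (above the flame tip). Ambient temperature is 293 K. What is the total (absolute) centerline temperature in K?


Q^(2/3) = 122.30
z^(5/3) = 31.263
dT = 25 * 122.30 / 31.263 = 97.799 K
T = 293 + 97.799 = 390.80 K

390.80 K


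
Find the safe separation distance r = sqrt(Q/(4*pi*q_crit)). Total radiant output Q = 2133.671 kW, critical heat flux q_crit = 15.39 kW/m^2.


4*pi*q_crit = 193.40
Q/(4*pi*q_crit) = 11.033
r = sqrt(11.033) = 3.3215 m

3.3215 m


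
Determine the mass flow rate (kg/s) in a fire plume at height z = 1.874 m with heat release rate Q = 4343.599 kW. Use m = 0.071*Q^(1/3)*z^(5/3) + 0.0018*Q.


Q^(1/3) = 16.316
z^(5/3) = 2.8485
First term = 0.071 * 16.316 * 2.8485 = 3.2998
Second term = 0.0018 * 4343.599 = 7.8185
m = 11.118 kg/s

11.118 kg/s


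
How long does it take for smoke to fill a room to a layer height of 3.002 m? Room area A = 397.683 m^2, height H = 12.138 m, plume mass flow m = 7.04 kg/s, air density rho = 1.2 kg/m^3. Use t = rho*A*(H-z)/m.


H - z = 9.136 m
t = 1.2 * 397.683 * 9.136 / 7.04 = 619.30 s

619.30 s


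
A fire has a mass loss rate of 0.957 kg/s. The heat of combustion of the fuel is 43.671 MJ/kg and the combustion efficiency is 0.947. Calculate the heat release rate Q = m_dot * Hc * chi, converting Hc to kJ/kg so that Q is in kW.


Hc = 43.671 MJ/kg = 43.671 * 1000 kJ/kg = 43671 kJ/kg
Q = 0.957 kg/s * 43671 kJ/kg * 0.947 = 39578 kW

39578 kW


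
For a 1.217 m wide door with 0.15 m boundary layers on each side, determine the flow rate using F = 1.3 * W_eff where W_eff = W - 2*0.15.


W_eff = 1.217 - 0.30 = 0.917 m
F = 1.3 * 0.917 = 1.1921 persons/s

1.1921 persons/s


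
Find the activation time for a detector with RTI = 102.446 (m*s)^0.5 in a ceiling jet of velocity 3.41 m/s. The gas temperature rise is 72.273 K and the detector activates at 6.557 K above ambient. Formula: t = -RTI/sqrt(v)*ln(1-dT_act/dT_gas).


dT_act/dT_gas = 0.090725
ln(1 - 0.090725) = -0.095108
t = -102.446 / sqrt(3.41) * -0.095108 = 5.2764 s

5.2764 s


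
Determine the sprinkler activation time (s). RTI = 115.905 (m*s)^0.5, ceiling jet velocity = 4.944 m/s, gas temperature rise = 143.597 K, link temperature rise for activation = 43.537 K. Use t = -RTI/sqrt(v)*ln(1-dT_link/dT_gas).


dT_link/dT_gas = 0.30319
ln(1 - 0.30319) = -0.36124
t = -115.905 / sqrt(4.944) * -0.36124 = 18.830 s

18.830 s


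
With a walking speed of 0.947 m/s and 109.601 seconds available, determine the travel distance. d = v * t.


d = 0.947 * 109.601 = 103.79 m

103.79 m


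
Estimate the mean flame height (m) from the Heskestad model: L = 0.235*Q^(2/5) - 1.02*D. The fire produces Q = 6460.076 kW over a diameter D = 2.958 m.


Q^(2/5) = 33.427
0.235 * Q^(2/5) = 7.8553
1.02 * D = 3.0172
L = 4.8381 m

4.8381 m


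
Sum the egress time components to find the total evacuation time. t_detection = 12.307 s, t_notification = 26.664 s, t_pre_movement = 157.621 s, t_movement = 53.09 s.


Total = 12.307 + 26.664 + 157.621 + 53.09 = 249.682 s

249.682 s


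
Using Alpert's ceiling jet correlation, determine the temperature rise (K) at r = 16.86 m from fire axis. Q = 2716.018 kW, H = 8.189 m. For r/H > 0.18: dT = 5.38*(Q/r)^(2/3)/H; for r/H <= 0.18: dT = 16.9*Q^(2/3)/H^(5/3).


r/H = 16.86 / 8.189 = 2.0589
r/H > 0.18, so dT = 5.38*(Q/r)^(2/3)/H
Q/r = 161.09
(Q/r)^(2/3) = 29.606
dT = 5.38 * 29.606 / 8.189 = 19.451 K

19.451 K


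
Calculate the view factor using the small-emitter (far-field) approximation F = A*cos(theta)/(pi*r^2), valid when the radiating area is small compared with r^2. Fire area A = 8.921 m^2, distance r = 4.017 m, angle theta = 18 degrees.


cos(18 deg) = 0.95106
pi*r^2 = 50.694
F = 8.921 * 0.95106 / 50.694 = 0.16737

0.16737


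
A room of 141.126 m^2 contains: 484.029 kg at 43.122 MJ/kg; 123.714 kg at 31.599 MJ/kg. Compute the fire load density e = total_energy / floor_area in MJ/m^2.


Total energy = 484.029*43.122 + 123.714*31.599
= 20872.30 + 3909.239
= 24781.54 MJ
e = 24781.54 / 141.126 = 175.60 MJ/m^2

175.60 MJ/m^2


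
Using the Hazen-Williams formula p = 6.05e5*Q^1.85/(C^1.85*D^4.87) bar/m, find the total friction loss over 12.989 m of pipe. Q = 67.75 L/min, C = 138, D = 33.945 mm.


Q^1.85 = 2438.8
C^1.85 = 9094.4
D^4.87 = 2.8502e+07
p/m = 0.0056922 bar/m
p_total = 0.0056922 * 12.989 = 0.073936 bar

0.073936 bar


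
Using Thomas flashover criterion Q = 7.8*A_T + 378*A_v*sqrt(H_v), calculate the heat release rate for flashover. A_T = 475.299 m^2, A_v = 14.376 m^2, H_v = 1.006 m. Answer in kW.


7.8*A_T = 3707.3
sqrt(H_v) = 1.0030
378*A_v*sqrt(H_v) = 5450.4
Q = 3707.3 + 5450.4 = 9157.7 kW

9157.7 kW


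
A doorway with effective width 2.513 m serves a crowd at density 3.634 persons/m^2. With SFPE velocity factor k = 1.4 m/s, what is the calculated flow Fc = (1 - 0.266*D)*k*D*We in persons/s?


1 - 0.266*D = 1 - 0.266*3.634 = 0.033356
Fs = 0.033356 * 1.4 * 3.634 = 0.16970 persons/(s*m)
Fc = 0.16970 * 2.513 = 0.42646 persons/s

0.42646 persons/s


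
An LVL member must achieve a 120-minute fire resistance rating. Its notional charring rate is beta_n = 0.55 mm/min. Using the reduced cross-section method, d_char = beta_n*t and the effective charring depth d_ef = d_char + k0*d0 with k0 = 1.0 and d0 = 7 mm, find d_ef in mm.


d_char = 0.55 * 120 = 66 mm
d_ef = 66 + 1.0*7 = 73 mm

73 mm


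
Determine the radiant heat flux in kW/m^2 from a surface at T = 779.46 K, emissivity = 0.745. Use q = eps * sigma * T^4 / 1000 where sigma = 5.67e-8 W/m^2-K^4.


T^4 = 3.6913e+11
q = 0.745 * 5.67e-8 * 3.6913e+11 / 1000 = 15.592 kW/m^2

15.592 kW/m^2


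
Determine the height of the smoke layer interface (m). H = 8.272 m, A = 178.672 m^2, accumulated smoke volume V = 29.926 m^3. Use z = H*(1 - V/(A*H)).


V/(A*H) = 0.020248
1 - 0.020248 = 0.97975
z = 8.272 * 0.97975 = 8.1045 m

8.1045 m


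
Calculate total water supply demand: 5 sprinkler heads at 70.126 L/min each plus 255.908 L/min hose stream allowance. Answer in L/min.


Sprinkler demand = 5 * 70.126 = 350.63 L/min
Total = 350.63 + 255.908 = 606.538 L/min

606.538 L/min


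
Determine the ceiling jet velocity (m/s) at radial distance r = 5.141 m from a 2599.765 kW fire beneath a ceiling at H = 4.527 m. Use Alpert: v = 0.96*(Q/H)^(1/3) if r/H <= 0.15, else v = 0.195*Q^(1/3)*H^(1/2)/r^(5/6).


r/H = 5.141 / 4.527 = 1.1356
r/H > 0.15, so v = 0.195*Q^(1/3)*H^(1/2)/r^(5/6)
Q^(1/3) = 13.750
H^(1/2) = 2.1277
r^(5/6) = 3.9133
v = 0.195 * 13.750 * 2.1277 / 3.9133 = 1.4578 m/s

1.4578 m/s


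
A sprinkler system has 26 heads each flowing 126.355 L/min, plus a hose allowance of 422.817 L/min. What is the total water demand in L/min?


Sprinkler demand = 26 * 126.355 = 3285.23 L/min
Total = 3285.23 + 422.817 = 3708.047 L/min

3708.047 L/min


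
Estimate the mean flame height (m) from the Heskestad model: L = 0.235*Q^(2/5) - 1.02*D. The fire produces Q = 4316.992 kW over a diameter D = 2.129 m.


Q^(2/5) = 28.449
0.235 * Q^(2/5) = 6.6856
1.02 * D = 2.1716
L = 4.5140 m

4.5140 m


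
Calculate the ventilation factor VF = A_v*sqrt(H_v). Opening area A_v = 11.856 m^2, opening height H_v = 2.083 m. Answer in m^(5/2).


sqrt(H_v) = 1.4433
VF = 11.856 * 1.4433 = 17.111 m^(5/2)

17.111 m^(5/2)


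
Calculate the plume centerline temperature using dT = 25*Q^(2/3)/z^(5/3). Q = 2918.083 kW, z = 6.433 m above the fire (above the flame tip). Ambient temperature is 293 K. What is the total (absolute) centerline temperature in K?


Q^(2/3) = 204.20
z^(5/3) = 22.251
dT = 25 * 204.20 / 22.251 = 229.43 K
T = 293 + 229.43 = 522.43 K

522.43 K


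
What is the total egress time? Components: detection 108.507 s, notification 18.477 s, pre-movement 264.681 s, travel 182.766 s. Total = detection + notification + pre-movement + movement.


Total = 108.507 + 18.477 + 264.681 + 182.766 = 574.431 s

574.431 s


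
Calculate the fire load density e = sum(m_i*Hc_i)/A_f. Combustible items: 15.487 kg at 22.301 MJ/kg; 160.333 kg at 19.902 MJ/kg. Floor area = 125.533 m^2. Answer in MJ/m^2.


Total energy = 15.487*22.301 + 160.333*19.902
= 345.3756 + 3190.947
= 3536.323 MJ
e = 3536.323 / 125.533 = 28.170 MJ/m^2

28.170 MJ/m^2


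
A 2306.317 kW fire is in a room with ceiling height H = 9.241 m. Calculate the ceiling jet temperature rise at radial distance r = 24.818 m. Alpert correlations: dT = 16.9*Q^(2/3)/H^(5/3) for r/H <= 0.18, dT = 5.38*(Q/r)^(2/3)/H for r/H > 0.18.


r/H = 24.818 / 9.241 = 2.6856
r/H > 0.18, so dT = 5.38*(Q/r)^(2/3)/H
Q/r = 92.929
(Q/r)^(2/3) = 20.516
dT = 5.38 * 20.516 / 9.241 = 11.944 K

11.944 K


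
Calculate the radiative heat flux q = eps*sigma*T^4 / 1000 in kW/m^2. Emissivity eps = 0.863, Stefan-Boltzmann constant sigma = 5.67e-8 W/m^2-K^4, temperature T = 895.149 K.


T^4 = 6.4207e+11
q = 0.863 * 5.67e-8 * 6.4207e+11 / 1000 = 31.418 kW/m^2

31.418 kW/m^2


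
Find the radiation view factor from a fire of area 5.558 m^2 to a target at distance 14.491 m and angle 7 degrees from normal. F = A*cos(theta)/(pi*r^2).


cos(7 deg) = 0.99255
pi*r^2 = 659.70
F = 5.558 * 0.99255 / 659.70 = 0.0083622

0.0083622


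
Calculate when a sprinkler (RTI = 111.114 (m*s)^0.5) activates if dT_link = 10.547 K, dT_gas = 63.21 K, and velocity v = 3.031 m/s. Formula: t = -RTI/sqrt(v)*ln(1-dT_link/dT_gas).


dT_link/dT_gas = 0.16686
ln(1 - 0.16686) = -0.18255
t = -111.114 / sqrt(3.031) * -0.18255 = 11.651 s

11.651 s


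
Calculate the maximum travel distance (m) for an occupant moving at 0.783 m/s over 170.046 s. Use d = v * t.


d = 0.783 * 170.046 = 133.15 m

133.15 m


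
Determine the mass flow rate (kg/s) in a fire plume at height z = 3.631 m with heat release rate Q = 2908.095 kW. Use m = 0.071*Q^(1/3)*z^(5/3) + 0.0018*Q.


Q^(1/3) = 14.274
z^(5/3) = 8.5778
First term = 0.071 * 14.274 * 8.5778 = 8.6930
Second term = 0.0018 * 2908.095 = 5.2346
m = 13.928 kg/s

13.928 kg/s


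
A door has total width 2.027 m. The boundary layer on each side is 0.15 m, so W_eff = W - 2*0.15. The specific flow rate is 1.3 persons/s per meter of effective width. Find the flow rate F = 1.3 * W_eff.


W_eff = 2.027 - 0.30 = 1.727 m
F = 1.3 * 1.727 = 2.2451 persons/s

2.2451 persons/s


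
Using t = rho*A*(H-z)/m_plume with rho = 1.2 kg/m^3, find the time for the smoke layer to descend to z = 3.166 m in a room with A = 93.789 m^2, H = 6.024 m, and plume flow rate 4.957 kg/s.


H - z = 2.858 m
t = 1.2 * 93.789 * 2.858 / 4.957 = 64.890 s

64.890 s


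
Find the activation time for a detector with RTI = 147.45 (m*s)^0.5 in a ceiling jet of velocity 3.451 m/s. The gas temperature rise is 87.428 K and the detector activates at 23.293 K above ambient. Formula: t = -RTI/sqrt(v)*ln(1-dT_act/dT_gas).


dT_act/dT_gas = 0.26642
ln(1 - 0.26642) = -0.30983
t = -147.45 / sqrt(3.451) * -0.30983 = 24.592 s

24.592 s


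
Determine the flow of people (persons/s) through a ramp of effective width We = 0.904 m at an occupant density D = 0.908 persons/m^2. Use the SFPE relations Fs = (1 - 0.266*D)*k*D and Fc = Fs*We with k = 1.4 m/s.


1 - 0.266*D = 1 - 0.266*0.908 = 0.75847
Fs = 0.75847 * 1.4 * 0.908 = 0.96417 persons/(s*m)
Fc = 0.96417 * 0.904 = 0.87161 persons/s

0.87161 persons/s


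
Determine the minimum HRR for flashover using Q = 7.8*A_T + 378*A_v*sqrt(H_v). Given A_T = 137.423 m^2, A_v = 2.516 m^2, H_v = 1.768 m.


7.8*A_T = 1071.9
sqrt(H_v) = 1.3297
378*A_v*sqrt(H_v) = 1264.6
Q = 1071.9 + 1264.6 = 2336.5 kW

2336.5 kW


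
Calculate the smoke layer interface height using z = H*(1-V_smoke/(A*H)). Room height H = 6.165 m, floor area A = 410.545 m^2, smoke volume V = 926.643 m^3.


V/(A*H) = 0.36612
1 - 0.36612 = 0.63388
z = 6.165 * 0.63388 = 3.9079 m

3.9079 m


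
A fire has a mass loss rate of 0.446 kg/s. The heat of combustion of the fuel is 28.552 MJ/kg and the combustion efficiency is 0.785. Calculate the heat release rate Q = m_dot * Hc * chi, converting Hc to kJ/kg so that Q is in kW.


Hc = 28.552 MJ/kg = 28.552 * 1000 kJ/kg = 28552 kJ/kg
Q = 0.446 kg/s * 28552 kJ/kg * 0.785 = 9996.3 kW

9996.3 kW


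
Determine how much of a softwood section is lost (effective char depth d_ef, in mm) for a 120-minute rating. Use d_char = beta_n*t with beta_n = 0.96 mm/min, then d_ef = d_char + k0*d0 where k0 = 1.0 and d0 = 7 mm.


d_char = 0.96 * 120 = 115.2 mm
d_ef = 115.2 + 1.0*7 = 122.2 mm

122.2 mm


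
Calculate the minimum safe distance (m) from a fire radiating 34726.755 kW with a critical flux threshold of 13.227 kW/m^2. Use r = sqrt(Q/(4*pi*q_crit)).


4*pi*q_crit = 166.22
Q/(4*pi*q_crit) = 208.93
r = sqrt(208.93) = 14.454 m

14.454 m


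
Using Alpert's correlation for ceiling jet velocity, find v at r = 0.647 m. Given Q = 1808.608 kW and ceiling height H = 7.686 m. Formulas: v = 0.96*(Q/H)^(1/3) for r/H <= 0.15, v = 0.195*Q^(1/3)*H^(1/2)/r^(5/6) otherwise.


r/H = 0.647 / 7.686 = 0.084179
r/H <= 0.15, so v = 0.96*(Q/H)^(1/3)
Q/H = 235.31
(Q/H)^(1/3) = 6.1737
v = 0.96 * 6.1737 = 5.9268 m/s

5.9268 m/s


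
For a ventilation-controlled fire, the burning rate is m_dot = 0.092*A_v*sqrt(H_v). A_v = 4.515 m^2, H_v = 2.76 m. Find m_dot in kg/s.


sqrt(H_v) = 1.6613
m_dot = 0.092 * 4.515 * 1.6613 = 0.69008 kg/s

0.69008 kg/s


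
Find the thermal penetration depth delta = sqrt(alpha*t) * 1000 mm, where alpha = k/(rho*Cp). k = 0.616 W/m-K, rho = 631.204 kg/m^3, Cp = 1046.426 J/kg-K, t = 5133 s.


alpha = 0.616 / (631.204 * 1046.426) = 9.3262e-07 m^2/s
alpha * t = 0.0047871
delta = sqrt(0.0047871) * 1000 = 69.189 mm

69.189 mm


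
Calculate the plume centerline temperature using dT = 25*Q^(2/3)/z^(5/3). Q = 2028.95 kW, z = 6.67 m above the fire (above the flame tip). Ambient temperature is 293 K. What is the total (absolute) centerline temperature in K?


Q^(2/3) = 160.27
z^(5/3) = 23.634
dT = 25 * 160.27 / 23.634 = 169.53 K
T = 293 + 169.53 = 462.53 K

462.53 K


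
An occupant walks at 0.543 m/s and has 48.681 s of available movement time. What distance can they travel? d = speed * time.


d = 0.543 * 48.681 = 26.434 m

26.434 m


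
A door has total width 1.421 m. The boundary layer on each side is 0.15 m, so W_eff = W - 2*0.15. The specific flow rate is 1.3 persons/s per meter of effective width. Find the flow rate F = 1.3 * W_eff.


W_eff = 1.421 - 0.30 = 1.121 m
F = 1.3 * 1.121 = 1.4573 persons/s

1.4573 persons/s


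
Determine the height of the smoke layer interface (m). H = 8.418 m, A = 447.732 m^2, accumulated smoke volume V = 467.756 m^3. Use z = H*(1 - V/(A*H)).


V/(A*H) = 0.12411
1 - 0.12411 = 0.87589
z = 8.418 * 0.87589 = 7.3733 m

7.3733 m


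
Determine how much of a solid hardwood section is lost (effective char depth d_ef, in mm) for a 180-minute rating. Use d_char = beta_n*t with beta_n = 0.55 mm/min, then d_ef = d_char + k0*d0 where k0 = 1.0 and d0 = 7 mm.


d_char = 0.55 * 180 = 99 mm
d_ef = 99 + 1.0*7 = 106 mm

106 mm


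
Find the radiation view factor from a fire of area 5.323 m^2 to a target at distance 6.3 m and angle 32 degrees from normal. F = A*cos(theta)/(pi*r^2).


cos(32 deg) = 0.84805
pi*r^2 = 124.69
F = 5.323 * 0.84805 / 124.69 = 0.036203

0.036203


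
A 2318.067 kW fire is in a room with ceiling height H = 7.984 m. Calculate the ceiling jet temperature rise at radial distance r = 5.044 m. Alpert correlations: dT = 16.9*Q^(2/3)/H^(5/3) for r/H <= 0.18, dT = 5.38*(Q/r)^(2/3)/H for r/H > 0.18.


r/H = 5.044 / 7.984 = 0.63176
r/H > 0.18, so dT = 5.38*(Q/r)^(2/3)/H
Q/r = 459.57
(Q/r)^(2/3) = 59.553
dT = 5.38 * 59.553 / 7.984 = 40.129 K

40.129 K


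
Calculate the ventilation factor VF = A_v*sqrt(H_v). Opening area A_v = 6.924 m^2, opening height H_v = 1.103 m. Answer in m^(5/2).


sqrt(H_v) = 1.0502
VF = 6.924 * 1.0502 = 7.2718 m^(5/2)

7.2718 m^(5/2)


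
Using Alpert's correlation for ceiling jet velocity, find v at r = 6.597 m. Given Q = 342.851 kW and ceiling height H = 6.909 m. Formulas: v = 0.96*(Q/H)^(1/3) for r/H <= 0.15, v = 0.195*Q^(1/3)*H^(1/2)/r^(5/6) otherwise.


r/H = 6.597 / 6.909 = 0.95484
r/H > 0.15, so v = 0.195*Q^(1/3)*H^(1/2)/r^(5/6)
Q^(1/3) = 6.9990
H^(1/2) = 2.6285
r^(5/6) = 4.8171
v = 0.195 * 6.9990 * 2.6285 / 4.8171 = 0.74471 m/s

0.74471 m/s


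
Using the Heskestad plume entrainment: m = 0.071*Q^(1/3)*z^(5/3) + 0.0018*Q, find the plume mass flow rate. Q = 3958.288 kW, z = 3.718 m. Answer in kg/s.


Q^(1/3) = 15.819
z^(5/3) = 8.9231
First term = 0.071 * 15.819 * 8.9231 = 10.022
Second term = 0.0018 * 3958.288 = 7.1249
m = 17.147 kg/s

17.147 kg/s


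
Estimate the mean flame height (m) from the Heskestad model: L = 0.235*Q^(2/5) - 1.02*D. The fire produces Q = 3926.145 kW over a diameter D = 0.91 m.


Q^(2/5) = 27.390
0.235 * Q^(2/5) = 6.4366
1.02 * D = 0.92820
L = 5.5084 m

5.5084 m


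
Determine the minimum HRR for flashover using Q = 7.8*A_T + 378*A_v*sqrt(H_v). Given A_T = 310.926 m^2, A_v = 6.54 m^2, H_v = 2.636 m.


7.8*A_T = 2425.2
sqrt(H_v) = 1.6236
378*A_v*sqrt(H_v) = 4013.7
Q = 2425.2 + 4013.7 = 6438.9 kW

6438.9 kW


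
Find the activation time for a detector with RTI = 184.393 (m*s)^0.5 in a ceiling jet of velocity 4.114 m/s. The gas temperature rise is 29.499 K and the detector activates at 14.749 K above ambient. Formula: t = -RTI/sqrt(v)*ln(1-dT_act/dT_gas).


dT_act/dT_gas = 0.49998
ln(1 - 0.49998) = -0.69311
t = -184.393 / sqrt(4.114) * -0.69311 = 63.011 s

63.011 s


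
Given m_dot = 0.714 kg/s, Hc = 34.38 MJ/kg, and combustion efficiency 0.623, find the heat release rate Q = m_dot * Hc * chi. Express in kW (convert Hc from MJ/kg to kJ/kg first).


Hc = 34.38 MJ/kg = 34.38 * 1000 kJ/kg = 34380 kJ/kg
Q = 0.714 kg/s * 34380 kJ/kg * 0.623 = 15293 kW

15293 kW


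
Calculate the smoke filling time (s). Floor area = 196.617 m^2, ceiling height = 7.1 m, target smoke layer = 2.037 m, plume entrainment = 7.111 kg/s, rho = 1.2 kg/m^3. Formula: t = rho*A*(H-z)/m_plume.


H - z = 5.063 m
t = 1.2 * 196.617 * 5.063 / 7.111 = 167.99 s

167.99 s


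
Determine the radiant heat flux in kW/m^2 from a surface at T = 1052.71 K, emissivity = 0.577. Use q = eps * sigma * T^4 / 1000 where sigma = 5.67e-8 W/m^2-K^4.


T^4 = 1.2281e+12
q = 0.577 * 5.67e-8 * 1.2281e+12 / 1000 = 40.179 kW/m^2

40.179 kW/m^2


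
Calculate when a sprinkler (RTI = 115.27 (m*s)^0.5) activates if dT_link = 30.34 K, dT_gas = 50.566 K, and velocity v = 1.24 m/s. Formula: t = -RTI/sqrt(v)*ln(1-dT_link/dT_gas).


dT_link/dT_gas = 0.60001
ln(1 - 0.60001) = -0.91631
t = -115.27 / sqrt(1.24) * -0.91631 = 94.852 s

94.852 s


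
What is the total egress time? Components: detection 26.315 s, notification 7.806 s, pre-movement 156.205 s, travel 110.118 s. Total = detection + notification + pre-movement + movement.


Total = 26.315 + 7.806 + 156.205 + 110.118 = 300.444 s

300.444 s


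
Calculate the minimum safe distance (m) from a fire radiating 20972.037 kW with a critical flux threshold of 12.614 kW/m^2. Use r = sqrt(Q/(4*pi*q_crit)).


4*pi*q_crit = 158.51
Q/(4*pi*q_crit) = 132.31
r = sqrt(132.31) = 11.502 m

11.502 m


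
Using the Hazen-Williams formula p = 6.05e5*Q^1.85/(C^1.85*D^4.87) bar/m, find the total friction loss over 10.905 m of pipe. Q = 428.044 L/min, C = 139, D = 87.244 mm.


Q^1.85 = 73834
C^1.85 = 9216.7
D^4.87 = 2.8274e+09
p/m = 0.0017142 bar/m
p_total = 0.0017142 * 10.905 = 0.018693 bar

0.018693 bar


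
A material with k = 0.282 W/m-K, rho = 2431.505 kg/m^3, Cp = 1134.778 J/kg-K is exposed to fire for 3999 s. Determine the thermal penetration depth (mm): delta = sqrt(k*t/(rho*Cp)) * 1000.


alpha = 0.282 / (2431.505 * 1134.778) = 1.0220e-07 m^2/s
alpha * t = 0.00040871
delta = sqrt(0.00040871) * 1000 = 20.217 mm

20.217 mm


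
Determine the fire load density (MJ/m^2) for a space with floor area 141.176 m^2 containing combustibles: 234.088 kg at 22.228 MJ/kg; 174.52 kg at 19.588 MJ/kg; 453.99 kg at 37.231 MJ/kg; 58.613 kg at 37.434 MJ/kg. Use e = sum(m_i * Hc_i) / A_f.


Total energy = 234.088*22.228 + 174.52*19.588 + 453.99*37.231 + 58.613*37.434
= 5203.308 + 3418.498 + 16902.50 + 2194.119
= 27718.43 MJ
e = 27718.43 / 141.176 = 196.34 MJ/m^2

196.34 MJ/m^2


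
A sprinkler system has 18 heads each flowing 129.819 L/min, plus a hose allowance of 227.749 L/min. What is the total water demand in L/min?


Sprinkler demand = 18 * 129.819 = 2336.742 L/min
Total = 2336.742 + 227.749 = 2564.491 L/min

2564.491 L/min


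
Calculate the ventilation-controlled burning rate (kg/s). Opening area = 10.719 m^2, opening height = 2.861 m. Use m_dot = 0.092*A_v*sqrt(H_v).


sqrt(H_v) = 1.6914
m_dot = 0.092 * 10.719 * 1.6914 = 1.6680 kg/s

1.6680 kg/s


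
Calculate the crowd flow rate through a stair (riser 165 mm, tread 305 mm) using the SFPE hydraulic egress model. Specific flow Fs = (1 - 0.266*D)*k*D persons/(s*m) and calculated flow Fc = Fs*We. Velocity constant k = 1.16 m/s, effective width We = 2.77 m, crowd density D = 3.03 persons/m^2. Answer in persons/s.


1 - 0.266*D = 1 - 0.266*3.03 = 0.19402
Fs = 0.19402 * 1.16 * 3.03 = 0.68194 persons/(s*m)
Fc = 0.68194 * 2.77 = 1.8890 persons/s

1.8890 persons/s


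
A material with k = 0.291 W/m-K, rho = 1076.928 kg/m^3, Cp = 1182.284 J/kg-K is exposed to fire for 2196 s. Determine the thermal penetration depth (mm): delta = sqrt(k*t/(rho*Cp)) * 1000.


alpha = 0.291 / (1076.928 * 1182.284) = 2.2855e-07 m^2/s
alpha * t = 0.00050190
delta = sqrt(0.00050190) * 1000 = 22.403 mm

22.403 mm


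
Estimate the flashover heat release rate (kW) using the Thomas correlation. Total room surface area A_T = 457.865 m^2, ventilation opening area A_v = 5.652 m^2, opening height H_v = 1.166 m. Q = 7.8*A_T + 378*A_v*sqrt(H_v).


7.8*A_T = 3571.347
sqrt(H_v) = 1.0798
378*A_v*sqrt(H_v) = 2307.0
Q = 3571.347 + 2307.0 = 5878.3 kW

5878.3 kW


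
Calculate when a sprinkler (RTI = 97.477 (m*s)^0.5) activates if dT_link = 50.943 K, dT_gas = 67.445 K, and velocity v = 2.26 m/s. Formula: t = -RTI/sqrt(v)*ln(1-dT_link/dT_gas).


dT_link/dT_gas = 0.75533
ln(1 - 0.75533) = -1.4078
t = -97.477 / sqrt(2.26) * -1.4078 = 91.285 s

91.285 s


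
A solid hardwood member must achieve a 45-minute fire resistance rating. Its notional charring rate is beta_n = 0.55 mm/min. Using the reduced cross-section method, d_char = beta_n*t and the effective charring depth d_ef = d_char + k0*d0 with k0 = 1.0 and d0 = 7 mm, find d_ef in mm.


d_char = 0.55 * 45 = 24.75 mm
d_ef = 24.75 + 1.0*7 = 31.75 mm

31.75 mm


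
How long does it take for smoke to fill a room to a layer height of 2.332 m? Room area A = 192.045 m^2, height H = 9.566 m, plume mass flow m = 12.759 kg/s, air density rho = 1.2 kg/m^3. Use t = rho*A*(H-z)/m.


H - z = 7.234 m
t = 1.2 * 192.045 * 7.234 / 12.759 = 130.66 s

130.66 s


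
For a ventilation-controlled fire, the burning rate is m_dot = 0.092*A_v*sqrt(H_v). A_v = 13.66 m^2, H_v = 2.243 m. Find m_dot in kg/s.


sqrt(H_v) = 1.4977
m_dot = 0.092 * 13.66 * 1.4977 = 1.8821 kg/s

1.8821 kg/s


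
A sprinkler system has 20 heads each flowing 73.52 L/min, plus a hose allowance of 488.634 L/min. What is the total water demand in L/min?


Sprinkler demand = 20 * 73.52 = 1470.4 L/min
Total = 1470.4 + 488.634 = 1959.034 L/min

1959.034 L/min


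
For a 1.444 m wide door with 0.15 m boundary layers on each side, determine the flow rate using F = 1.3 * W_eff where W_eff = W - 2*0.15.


W_eff = 1.444 - 0.30 = 1.144 m
F = 1.3 * 1.144 = 1.4872 persons/s

1.4872 persons/s


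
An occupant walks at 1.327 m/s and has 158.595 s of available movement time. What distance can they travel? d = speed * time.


d = 1.327 * 158.595 = 210.46 m

210.46 m


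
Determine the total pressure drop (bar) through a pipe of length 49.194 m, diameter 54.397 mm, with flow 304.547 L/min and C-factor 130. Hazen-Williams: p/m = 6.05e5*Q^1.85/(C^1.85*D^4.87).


Q^1.85 = 39333
C^1.85 = 8143.2
D^4.87 = 2.8330e+08
p/m = 0.010315 bar/m
p_total = 0.010315 * 49.194 = 0.50744 bar

0.50744 bar


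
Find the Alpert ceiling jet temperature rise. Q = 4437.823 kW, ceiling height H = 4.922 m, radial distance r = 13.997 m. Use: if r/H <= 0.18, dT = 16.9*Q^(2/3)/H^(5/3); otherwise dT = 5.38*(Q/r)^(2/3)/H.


r/H = 13.997 / 4.922 = 2.8438
r/H > 0.18, so dT = 5.38*(Q/r)^(2/3)/H
Q/r = 317.06
(Q/r)^(2/3) = 46.497
dT = 5.38 * 46.497 / 4.922 = 50.823 K

50.823 K


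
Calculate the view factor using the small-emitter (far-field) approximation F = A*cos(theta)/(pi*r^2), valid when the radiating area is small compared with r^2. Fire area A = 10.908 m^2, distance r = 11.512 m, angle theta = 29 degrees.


cos(29 deg) = 0.87462
pi*r^2 = 416.34
F = 10.908 * 0.87462 / 416.34 = 0.022915

0.022915


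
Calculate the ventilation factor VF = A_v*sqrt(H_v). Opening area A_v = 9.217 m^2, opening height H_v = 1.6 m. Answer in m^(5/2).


sqrt(H_v) = 1.2649
VF = 9.217 * 1.2649 = 11.659 m^(5/2)

11.659 m^(5/2)


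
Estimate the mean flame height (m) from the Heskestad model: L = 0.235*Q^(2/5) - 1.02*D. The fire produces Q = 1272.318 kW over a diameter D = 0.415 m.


Q^(2/5) = 17.452
0.235 * Q^(2/5) = 4.1012
1.02 * D = 0.42330
L = 3.6779 m

3.6779 m


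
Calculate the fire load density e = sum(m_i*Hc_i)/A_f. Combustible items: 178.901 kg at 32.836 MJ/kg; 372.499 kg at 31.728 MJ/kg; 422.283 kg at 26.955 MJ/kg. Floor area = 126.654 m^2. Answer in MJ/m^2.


Total energy = 178.901*32.836 + 372.499*31.728 + 422.283*26.955
= 5874.393 + 11818.65 + 11382.64
= 29075.68 MJ
e = 29075.68 / 126.654 = 229.57 MJ/m^2

229.57 MJ/m^2


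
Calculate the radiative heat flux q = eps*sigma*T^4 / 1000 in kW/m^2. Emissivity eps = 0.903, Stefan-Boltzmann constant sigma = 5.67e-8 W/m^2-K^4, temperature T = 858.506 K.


T^4 = 5.4322e+11
q = 0.903 * 5.67e-8 * 5.4322e+11 / 1000 = 27.813 kW/m^2

27.813 kW/m^2


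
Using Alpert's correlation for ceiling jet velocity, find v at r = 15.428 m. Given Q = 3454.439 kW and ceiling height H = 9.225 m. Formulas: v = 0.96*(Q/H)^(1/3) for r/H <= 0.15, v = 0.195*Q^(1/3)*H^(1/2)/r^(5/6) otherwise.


r/H = 15.428 / 9.225 = 1.6724
r/H > 0.15, so v = 0.195*Q^(1/3)*H^(1/2)/r^(5/6)
Q^(1/3) = 15.117
H^(1/2) = 3.0373
r^(5/6) = 9.7782
v = 0.195 * 15.117 * 3.0373 / 9.7782 = 0.91563 m/s

0.91563 m/s


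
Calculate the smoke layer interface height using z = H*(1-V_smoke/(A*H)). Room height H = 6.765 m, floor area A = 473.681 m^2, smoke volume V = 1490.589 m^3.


V/(A*H) = 0.46516
1 - 0.46516 = 0.53484
z = 6.765 * 0.53484 = 3.6182 m

3.6182 m


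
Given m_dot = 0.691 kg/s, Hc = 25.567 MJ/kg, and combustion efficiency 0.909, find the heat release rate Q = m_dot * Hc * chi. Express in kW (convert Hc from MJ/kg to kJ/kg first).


Hc = 25.567 MJ/kg = 25.567 * 1000 kJ/kg = 25567 kJ/kg
Q = 0.691 kg/s * 25567 kJ/kg * 0.909 = 16059 kW

16059 kW


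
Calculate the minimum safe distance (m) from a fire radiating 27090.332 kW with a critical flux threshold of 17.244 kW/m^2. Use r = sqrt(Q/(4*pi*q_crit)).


4*pi*q_crit = 216.69
Q/(4*pi*q_crit) = 125.02
r = sqrt(125.02) = 11.181 m

11.181 m


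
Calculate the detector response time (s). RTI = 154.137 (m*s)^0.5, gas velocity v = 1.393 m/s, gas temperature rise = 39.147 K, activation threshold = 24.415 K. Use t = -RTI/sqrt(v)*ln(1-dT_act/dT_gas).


dT_act/dT_gas = 0.62367
ln(1 - 0.62367) = -0.97730
t = -154.137 / sqrt(1.393) * -0.97730 = 127.63 s

127.63 s


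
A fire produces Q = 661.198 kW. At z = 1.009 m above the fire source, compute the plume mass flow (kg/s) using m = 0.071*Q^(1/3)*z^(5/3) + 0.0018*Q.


Q^(1/3) = 8.7119
z^(5/3) = 1.0150
First term = 0.071 * 8.7119 * 1.0150 = 0.62785
Second term = 0.0018 * 661.198 = 1.1902
m = 1.8180 kg/s

1.8180 kg/s


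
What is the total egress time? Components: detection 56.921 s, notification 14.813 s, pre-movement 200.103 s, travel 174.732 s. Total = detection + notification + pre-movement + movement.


Total = 56.921 + 14.813 + 200.103 + 174.732 = 446.569 s

446.569 s


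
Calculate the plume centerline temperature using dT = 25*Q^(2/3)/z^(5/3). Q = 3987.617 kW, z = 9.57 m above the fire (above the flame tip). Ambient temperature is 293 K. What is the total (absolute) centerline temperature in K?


Q^(2/3) = 251.46
z^(5/3) = 43.137
dT = 25 * 251.46 / 43.137 = 145.73 K
T = 293 + 145.73 = 438.73 K

438.73 K


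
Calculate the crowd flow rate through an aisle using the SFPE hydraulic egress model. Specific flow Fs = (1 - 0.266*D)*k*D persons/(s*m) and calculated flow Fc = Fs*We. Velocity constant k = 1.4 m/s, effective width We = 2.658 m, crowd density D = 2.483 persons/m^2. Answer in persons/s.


1 - 0.266*D = 1 - 0.266*2.483 = 0.33952
Fs = 0.33952 * 1.4 * 2.483 = 1.1802 persons/(s*m)
Fc = 1.1802 * 2.658 = 3.1371 persons/s

3.1371 persons/s


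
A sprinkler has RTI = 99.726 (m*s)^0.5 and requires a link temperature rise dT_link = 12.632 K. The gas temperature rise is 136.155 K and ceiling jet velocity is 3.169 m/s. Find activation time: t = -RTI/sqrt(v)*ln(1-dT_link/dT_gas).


dT_link/dT_gas = 0.092777
ln(1 - 0.092777) = -0.097367
t = -99.726 / sqrt(3.169) * -0.097367 = 5.4545 s

5.4545 s


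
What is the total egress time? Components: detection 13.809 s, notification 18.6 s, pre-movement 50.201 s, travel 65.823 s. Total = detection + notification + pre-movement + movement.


Total = 13.809 + 18.6 + 50.201 + 65.823 = 148.433 s

148.433 s


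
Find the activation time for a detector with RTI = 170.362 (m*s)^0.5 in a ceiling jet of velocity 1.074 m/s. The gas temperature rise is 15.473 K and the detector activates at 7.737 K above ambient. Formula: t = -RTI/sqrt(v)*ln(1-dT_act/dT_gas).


dT_act/dT_gas = 0.50003
ln(1 - 0.50003) = -0.69321
t = -170.362 / sqrt(1.074) * -0.69321 = 113.96 s

113.96 s


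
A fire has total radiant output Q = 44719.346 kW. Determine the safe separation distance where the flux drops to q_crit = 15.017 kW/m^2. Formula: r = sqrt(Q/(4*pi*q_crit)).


4*pi*q_crit = 188.71
Q/(4*pi*q_crit) = 236.97
r = sqrt(236.97) = 15.394 m

15.394 m


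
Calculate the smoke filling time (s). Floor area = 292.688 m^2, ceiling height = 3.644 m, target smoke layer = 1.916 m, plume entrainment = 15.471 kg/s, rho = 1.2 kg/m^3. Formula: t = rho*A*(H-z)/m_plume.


H - z = 1.728 m
t = 1.2 * 292.688 * 1.728 / 15.471 = 39.229 s

39.229 s


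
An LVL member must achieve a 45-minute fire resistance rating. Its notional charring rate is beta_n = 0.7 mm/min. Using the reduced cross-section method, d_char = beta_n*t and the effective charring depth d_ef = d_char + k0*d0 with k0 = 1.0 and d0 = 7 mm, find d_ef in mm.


d_char = 0.7 * 45 = 31.5 mm
d_ef = 31.5 + 1.0*7 = 38.5 mm

38.5 mm


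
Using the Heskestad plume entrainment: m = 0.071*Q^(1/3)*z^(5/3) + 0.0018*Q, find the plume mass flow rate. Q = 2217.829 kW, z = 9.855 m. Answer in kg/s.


Q^(1/3) = 13.041
z^(5/3) = 45.300
First term = 0.071 * 13.041 * 45.300 = 41.943
Second term = 0.0018 * 2217.829 = 3.9921
m = 45.935 kg/s

45.935 kg/s


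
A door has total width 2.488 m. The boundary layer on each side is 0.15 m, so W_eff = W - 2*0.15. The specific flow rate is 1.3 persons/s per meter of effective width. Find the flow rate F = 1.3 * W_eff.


W_eff = 2.488 - 0.30 = 2.188 m
F = 1.3 * 2.188 = 2.8444 persons/s

2.8444 persons/s


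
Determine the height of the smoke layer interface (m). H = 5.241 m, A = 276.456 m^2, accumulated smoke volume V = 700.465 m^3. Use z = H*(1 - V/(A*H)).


V/(A*H) = 0.48344
1 - 0.48344 = 0.51656
z = 5.241 * 0.51656 = 2.7073 m

2.7073 m


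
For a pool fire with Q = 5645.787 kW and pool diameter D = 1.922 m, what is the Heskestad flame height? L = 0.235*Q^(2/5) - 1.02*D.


Q^(2/5) = 31.673
0.235 * Q^(2/5) = 7.4432
1.02 * D = 1.9604
L = 5.4827 m

5.4827 m


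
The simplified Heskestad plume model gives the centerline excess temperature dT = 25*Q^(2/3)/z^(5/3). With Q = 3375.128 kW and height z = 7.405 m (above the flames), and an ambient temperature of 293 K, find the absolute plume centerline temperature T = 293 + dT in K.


Q^(2/3) = 225.01
z^(5/3) = 28.133
dT = 25 * 225.01 / 28.133 = 199.95 K
T = 293 + 199.95 = 492.95 K

492.95 K


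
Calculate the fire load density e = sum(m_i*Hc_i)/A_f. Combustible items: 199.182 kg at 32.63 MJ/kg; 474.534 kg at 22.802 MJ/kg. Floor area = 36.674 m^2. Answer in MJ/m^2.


Total energy = 199.182*32.63 + 474.534*22.802
= 6499.309 + 10820.32
= 17319.63 MJ
e = 17319.63 / 36.674 = 472.26 MJ/m^2

472.26 MJ/m^2


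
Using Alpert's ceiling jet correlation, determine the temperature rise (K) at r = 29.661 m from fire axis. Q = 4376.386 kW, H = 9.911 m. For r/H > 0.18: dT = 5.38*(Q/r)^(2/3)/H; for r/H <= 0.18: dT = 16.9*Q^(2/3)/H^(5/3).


r/H = 29.661 / 9.911 = 2.9927
r/H > 0.18, so dT = 5.38*(Q/r)^(2/3)/H
Q/r = 147.55
(Q/r)^(2/3) = 27.922
dT = 5.38 * 27.922 / 9.911 = 15.157 K

15.157 K


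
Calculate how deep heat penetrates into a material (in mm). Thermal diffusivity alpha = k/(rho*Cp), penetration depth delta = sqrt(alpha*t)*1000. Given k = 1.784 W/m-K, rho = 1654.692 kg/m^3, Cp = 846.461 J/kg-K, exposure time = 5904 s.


alpha = 1.784 / (1654.692 * 846.461) = 1.2737e-06 m^2/s
alpha * t = 0.0075200
delta = sqrt(0.0075200) * 1000 = 86.718 mm

86.718 mm


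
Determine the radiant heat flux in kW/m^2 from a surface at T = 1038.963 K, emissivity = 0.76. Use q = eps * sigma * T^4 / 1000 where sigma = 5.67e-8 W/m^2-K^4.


T^4 = 1.1652e+12
q = 0.76 * 5.67e-8 * 1.1652e+12 / 1000 = 50.211 kW/m^2

50.211 kW/m^2


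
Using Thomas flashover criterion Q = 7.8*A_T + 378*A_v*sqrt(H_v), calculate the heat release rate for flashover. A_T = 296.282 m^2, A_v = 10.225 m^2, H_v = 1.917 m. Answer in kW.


7.8*A_T = 2311.0
sqrt(H_v) = 1.3846
378*A_v*sqrt(H_v) = 5351.4
Q = 2311.0 + 5351.4 = 7662.4 kW

7662.4 kW


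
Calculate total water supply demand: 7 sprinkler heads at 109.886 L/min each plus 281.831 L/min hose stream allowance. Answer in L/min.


Sprinkler demand = 7 * 109.886 = 769.202 L/min
Total = 769.202 + 281.831 = 1051.033 L/min

1051.033 L/min


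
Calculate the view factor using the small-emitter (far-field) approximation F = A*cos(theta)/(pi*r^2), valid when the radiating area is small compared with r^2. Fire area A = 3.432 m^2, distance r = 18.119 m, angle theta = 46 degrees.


cos(46 deg) = 0.69466
pi*r^2 = 1031.4
F = 3.432 * 0.69466 / 1031.4 = 0.0023115

0.0023115


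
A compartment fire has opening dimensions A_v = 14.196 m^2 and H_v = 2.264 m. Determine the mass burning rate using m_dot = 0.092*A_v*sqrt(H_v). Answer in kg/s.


sqrt(H_v) = 1.5047
m_dot = 0.092 * 14.196 * 1.5047 = 1.9651 kg/s

1.9651 kg/s


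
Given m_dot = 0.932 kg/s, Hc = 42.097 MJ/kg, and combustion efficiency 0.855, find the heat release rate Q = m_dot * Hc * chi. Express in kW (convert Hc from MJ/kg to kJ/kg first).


Hc = 42.097 MJ/kg = 42.097 * 1000 kJ/kg = 42097 kJ/kg
Q = 0.932 kg/s * 42097 kJ/kg * 0.855 = 33545 kW

33545 kW


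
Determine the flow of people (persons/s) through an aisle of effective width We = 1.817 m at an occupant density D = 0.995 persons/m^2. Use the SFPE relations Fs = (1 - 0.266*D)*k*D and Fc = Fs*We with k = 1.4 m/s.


1 - 0.266*D = 1 - 0.266*0.995 = 0.73533
Fs = 0.73533 * 1.4 * 0.995 = 1.0243 persons/(s*m)
Fc = 1.0243 * 1.817 = 1.8612 persons/s

1.8612 persons/s


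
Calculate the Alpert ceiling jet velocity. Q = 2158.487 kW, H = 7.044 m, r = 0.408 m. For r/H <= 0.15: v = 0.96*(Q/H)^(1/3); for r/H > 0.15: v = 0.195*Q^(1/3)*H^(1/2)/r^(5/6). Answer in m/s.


r/H = 0.408 / 7.044 = 0.057922
r/H <= 0.15, so v = 0.96*(Q/H)^(1/3)
Q/H = 306.43
(Q/H)^(1/3) = 6.7418
v = 0.96 * 6.7418 = 6.4721 m/s

6.4721 m/s
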